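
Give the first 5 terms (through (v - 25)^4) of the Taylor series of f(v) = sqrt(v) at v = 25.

-(v - 25)^4/2000000 + (v - 25)^3/50000 - (v - 25)^2/1000 + (v - 25)/10 + 5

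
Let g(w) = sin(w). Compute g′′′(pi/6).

-sqrt(3)/2

From the series, [(w - pi/6)^3] g = -sqrt(3)/12; multiply by 3! = 6 to get -sqrt(3)/2.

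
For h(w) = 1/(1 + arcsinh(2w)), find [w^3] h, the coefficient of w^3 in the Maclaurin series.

Plug the Maclaurin series of the inner function into that of the outer and collect terms.
h(0) = 1
h′(0) = -2
h′′(0) = 8
h′′′(0) = -40
Dividing each by k! gives the coefficients c_0, ..., c_3.

-20/3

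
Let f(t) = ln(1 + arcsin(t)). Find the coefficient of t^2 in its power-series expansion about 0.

-1/2

Let u equal the inner series; expand the outer function in u and truncate.
[t^0] = 0;  [t^1] = 1;  [t^2] = -1/2.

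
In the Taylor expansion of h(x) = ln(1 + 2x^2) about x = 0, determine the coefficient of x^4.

-2

[x^0] = 0;  [x^1] = 0;  [x^2] = 2;  [x^3] = 0;  [x^4] = -2.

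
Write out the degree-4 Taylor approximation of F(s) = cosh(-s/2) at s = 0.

s^4/384 + s^2/8 + 1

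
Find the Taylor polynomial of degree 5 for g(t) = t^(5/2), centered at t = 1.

3*(t - 1)^5/256 - 5*(t - 1)^4/128 + 5*(t - 1)^3/16 + 15*(t - 1)^2/8 + 5*(t - 1)/2 + 1

g(1) = 1
g′(1) = 5/2
g′′(1) = 15/4
g′′′(1) = 15/8
g^(4)(1) = -15/16
g^(5)(1) = 45/32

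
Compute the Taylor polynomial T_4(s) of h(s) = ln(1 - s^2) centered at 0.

-s^4/2 - s^2

h(0) = 0
h′(0) = 0
h′′(0) = -2
h′′′(0) = 0
h^(4)(0) = -12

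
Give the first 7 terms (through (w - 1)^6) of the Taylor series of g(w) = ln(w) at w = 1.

-(w - 1)^6/6 + (w - 1)^5/5 - (w - 1)^4/4 + (w - 1)^3/3 - (w - 1)^2/2 + (w - 1)

[(w - 1)^0] = 0;  [(w - 1)^1] = 1;  [(w - 1)^2] = -1/2;  [(w - 1)^3] = 1/3;  [(w - 1)^4] = -1/4;  [(w - 1)^5] = 1/5;  [(w - 1)^6] = -1/6.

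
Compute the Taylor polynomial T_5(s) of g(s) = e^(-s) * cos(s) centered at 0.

s^5/30 - s^4/6 + s^3/3 - s + 1

Multiply the two series term by term and collect like powers.
g(0) = 1
g′(0) = -1
g′′(0) = 0
g′′′(0) = 2
g^(4)(0) = -4
g^(5)(0) = 4
Then c_k = g^(k)(0)/k! gives each Taylor coefficient.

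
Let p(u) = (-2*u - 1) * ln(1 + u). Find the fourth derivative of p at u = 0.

-10

Shift and add copies of the series according to the polynomial's terms.
The coefficient of u^4 in the expansion is -5/12, so p^(4)(0) = 4! * (-5/12) = -10.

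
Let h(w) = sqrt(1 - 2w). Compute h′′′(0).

The coefficient of w^3 in the expansion is -1/2, so h′′′(0) = 3! * (-1/2) = -3.

-3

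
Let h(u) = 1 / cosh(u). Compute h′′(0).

-1

Divide the numerator series by the denominator series (power-series long division).
From the series, [u^2] h = -1/2; multiply by 2! = 2 to get -1.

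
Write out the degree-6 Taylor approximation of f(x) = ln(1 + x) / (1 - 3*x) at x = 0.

Use 1/(1 - r) = Σ r^k on the denominator, then take the Cauchy product.
[x^0] = 0;  [x^1] = 1;  [x^2] = 5/2;  [x^3] = 47/6;  [x^4] = 93/4;  [x^5] = 1399/20;  [x^6] = 12581/60.

12581*x^6/60 + 1399*x^5/20 + 93*x^4/4 + 47*x^3/6 + 5*x^2/2 + x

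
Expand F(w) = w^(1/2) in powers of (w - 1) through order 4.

-5*(w - 1)^4/128 + (w - 1)^3/16 - (w - 1)^2/8 + (w - 1)/2 + 1

Differentiate repeatedly and evaluate at the center.
F(1) = 1
F′(1) = 1/2
F′′(1) = -1/4
F′′′(1) = 3/8
F^(4)(1) = -15/16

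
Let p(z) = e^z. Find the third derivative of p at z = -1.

e^(-1)

The coefficient of (z + 1)^3 in the expansion is e^(-1)/6, so p′′′(-1) = 3! * (e^(-1)/6) = e^(-1).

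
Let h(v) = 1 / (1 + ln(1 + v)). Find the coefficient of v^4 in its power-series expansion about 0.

Write 1/(1+u) = 1 - u + u^2 - u^3 + ... and substitute the series for u.
h(0) = 1
h′(0) = -1
h′′(0) = 3
h′′′(0) = -14
h^(4)(0) = 88

11/3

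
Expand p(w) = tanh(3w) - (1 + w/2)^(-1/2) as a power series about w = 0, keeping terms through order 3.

-1147*w^3/128 - 3*w^2/32 + 13*w/4 - 1

Add the two expansions coefficient-wise.
p(0) = -1
p′(0) = 13/4
p′′(0) = -3/16
p′′′(0) = -3441/64
Then c_k = p^(k)(0)/k! gives each Taylor coefficient.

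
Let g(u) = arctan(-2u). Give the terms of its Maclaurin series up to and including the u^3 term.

[u^0] = 0;  [u^1] = -2;  [u^2] = 0;  [u^3] = 8/3.

8*u^3/3 - 2*u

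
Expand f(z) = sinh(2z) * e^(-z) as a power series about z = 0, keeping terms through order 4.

Write out both Maclaurin series and multiply, keeping only the needed powers.
f(0) = 0
f′(0) = 2
f′′(0) = -4
f′′′(0) = 14
f^(4)(0) = -40

-5*z^4/3 + 7*z^3/3 - 2*z^2 + 2*z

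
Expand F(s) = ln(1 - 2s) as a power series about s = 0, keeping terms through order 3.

-8*s^3/3 - 2*s^2 - 2*s

F(0) = 0
F′(0) = -2
F′′(0) = -4
F′′′(0) = -16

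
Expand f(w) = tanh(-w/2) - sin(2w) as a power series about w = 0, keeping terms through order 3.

Add the two expansions coefficient-wise.
[w^0] = 0;  [w^1] = -5/2;  [w^2] = 0;  [w^3] = 11/8.

11*w^3/8 - 5*w/2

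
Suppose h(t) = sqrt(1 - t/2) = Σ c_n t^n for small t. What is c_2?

Apply the Taylor formula c_k = f^(k)(a)/k!.

-1/32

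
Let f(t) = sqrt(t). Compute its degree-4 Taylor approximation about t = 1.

-5*(t - 1)^4/128 + (t - 1)^3/16 - (t - 1)^2/8 + (t - 1)/2 + 1

f(1) = 1
f′(1) = 1/2
f′′(1) = -1/4
f′′′(1) = 3/8
f^(4)(1) = -15/16
Dividing each by k! gives the coefficients c_0, ..., c_4.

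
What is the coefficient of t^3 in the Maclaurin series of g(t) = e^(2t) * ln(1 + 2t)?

8/3

Expand each factor separately, then convolve coefficients.
[t^0] = 0;  [t^1] = 2;  [t^2] = 2;  [t^3] = 8/3.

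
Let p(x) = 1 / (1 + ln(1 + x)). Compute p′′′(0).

-14

Use the geometric series for the reciprocal, then substitute.
From the series, [x^3] p = -7/3; multiply by 3! = 6 to get -14.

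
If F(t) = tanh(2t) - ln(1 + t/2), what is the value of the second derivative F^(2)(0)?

1/4

Expand each term separately and add.
The coefficient of t^2 in the expansion is 1/8, so F′′(0) = 2! * (1/8) = 1/4.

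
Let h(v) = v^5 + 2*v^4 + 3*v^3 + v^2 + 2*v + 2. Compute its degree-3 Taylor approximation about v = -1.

[(v + 1)^0] = -1;  [(v + 1)^1] = 6;  [(v + 1)^2] = -6;  [(v + 1)^3] = 5.

5*(v + 1)^3 - 6*(v + 1)^2 + 6*(v + 1) - 1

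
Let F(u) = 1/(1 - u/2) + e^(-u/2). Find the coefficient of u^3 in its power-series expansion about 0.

5/48

Add the two expansions coefficient-wise.
F(0) = 2
F′(0) = 0
F′′(0) = 3/4
F′′′(0) = 5/8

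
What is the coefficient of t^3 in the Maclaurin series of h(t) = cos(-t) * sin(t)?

Expand each factor separately, then convolve coefficients.
So c_3 = h′′′(0)/3! = -2/3.

-2/3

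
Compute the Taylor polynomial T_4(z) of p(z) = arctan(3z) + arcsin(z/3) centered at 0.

-1457*z^3/162 + 10*z/3

Add the two expansions coefficient-wise.
p(0) = 0
p′(0) = 10/3
p′′(0) = 0
p′′′(0) = -1457/27
p^(4)(0) = 0
Dividing each by k! gives the coefficients c_0, ..., c_4.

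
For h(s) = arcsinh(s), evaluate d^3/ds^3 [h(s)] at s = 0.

Compute the successive derivatives at the expansion point and divide by k!.
From the series, [s^3] h = -1/6; multiply by 3! = 6 to get -1.

-1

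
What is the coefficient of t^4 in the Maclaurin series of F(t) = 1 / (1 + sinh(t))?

Use the geometric series for the reciprocal, then substitute.
[t^0] = 1;  [t^1] = -1;  [t^2] = 1;  [t^3] = -7/6;  [t^4] = 4/3.

4/3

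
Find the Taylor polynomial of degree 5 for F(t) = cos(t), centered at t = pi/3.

-sqrt(3)*(t - pi/3)^5/240 + (t - pi/3)^4/48 + sqrt(3)*(t - pi/3)^3/12 - (t - pi/3)^2/4 - sqrt(3)*(t - pi/3)/2 + 1/2

Compute the successive derivatives at the expansion point and divide by k!.
[(t - pi/3)^0] = 1/2;  [(t - pi/3)^1] = -sqrt(3)/2;  [(t - pi/3)^2] = -1/4;  [(t - pi/3)^3] = sqrt(3)/12;  [(t - pi/3)^4] = 1/48;  [(t - pi/3)^5] = -sqrt(3)/240.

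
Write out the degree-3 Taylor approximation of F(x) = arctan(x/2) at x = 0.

-x^3/24 + x/2

[x^0] = 0;  [x^1] = 1/2;  [x^2] = 0;  [x^3] = -1/24.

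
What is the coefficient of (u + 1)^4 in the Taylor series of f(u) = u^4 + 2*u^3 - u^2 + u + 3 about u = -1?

c_4 = f^(4)(-1)/4! = 1.

1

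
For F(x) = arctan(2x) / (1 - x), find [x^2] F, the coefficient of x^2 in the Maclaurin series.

2

Multiply the numerator's expansion by the denominator's geometric series.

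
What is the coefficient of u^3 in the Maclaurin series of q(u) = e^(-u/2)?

q(0) = 1
q′(0) = -1/2
q′′(0) = 1/4
q′′′(0) = -1/8
So c_3 = q′′′(0)/3! = -1/48.

-1/48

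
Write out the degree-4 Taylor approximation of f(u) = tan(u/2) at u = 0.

u^3/24 + u/2

f(0) = 0
f′(0) = 1/2
f′′(0) = 0
f′′′(0) = 1/4
f^(4)(0) = 0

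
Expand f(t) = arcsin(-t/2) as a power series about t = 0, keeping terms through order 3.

-t^3/48 - t/2

Differentiate repeatedly and evaluate at the center.
f(0) = 0
f′(0) = -1/2
f′′(0) = 0
f′′′(0) = -1/8
Then c_k = f^(k)(0)/k! gives each Taylor coefficient.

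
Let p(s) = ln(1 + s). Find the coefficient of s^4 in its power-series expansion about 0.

Use the known series and substitute for the argument.
p(0) = 0
p′(0) = 1
p′′(0) = -1
p′′′(0) = 2
p^(4)(0) = -6

-1/4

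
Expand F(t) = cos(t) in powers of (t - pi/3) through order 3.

F(pi/3) = 1/2
F′(pi/3) = -sqrt(3)/2
F′′(pi/3) = -1/2
F′′′(pi/3) = sqrt(3)/2
Dividing each by k! gives the coefficients c_0, ..., c_3.

sqrt(3)*(t - pi/3)^3/12 - (t - pi/3)^2/4 - sqrt(3)*(t - pi/3)/2 + 1/2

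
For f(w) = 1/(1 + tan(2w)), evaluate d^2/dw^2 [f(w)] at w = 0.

Let u equal the inner series; expand the outer function in u and truncate.
From the series, [w^2] f = 4; multiply by 2! = 2 to get 8.

8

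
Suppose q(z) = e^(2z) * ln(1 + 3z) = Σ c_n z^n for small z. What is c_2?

Expand each factor separately, then convolve coefficients.

3/2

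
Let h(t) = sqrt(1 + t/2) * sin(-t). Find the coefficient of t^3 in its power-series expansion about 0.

Multiply the two series term by term and collect like powers.
So c_3 = h′′′(0)/3! = 19/96.

19/96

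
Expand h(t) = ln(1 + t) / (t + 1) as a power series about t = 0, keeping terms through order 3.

Multiply the numerator's expansion by the denominator's geometric series.
h(0) = 0
h′(0) = 1
h′′(0) = -3
h′′′(0) = 11
The Taylor polynomial is Σ h^(k)(0)/k! · t^k.

11*t^3/6 - 3*t^2/2 + t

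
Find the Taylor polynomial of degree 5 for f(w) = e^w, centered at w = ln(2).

f(ln(2)) = 2
f′(ln(2)) = 2
f′′(ln(2)) = 2
f′′′(ln(2)) = 2
f^(4)(ln(2)) = 2
f^(5)(ln(2)) = 2
Then c_k = f^(k)(ln(2))/k! gives each Taylor coefficient.

(w - ln(2))^5/60 + (w - ln(2))^4/12 + (w - ln(2))^3/3 + (w - ln(2))^2 + 2*(w - ln(2)) + 2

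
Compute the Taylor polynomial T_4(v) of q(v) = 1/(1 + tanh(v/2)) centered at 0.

Plug the Maclaurin series of the inner function into that of the outer and collect terms.
q(0) = 1
q′(0) = -1/2
q′′(0) = 1/2
q′′′(0) = -1/2
q^(4)(0) = 1/2

v^4/48 - v^3/12 + v^2/4 - v/2 + 1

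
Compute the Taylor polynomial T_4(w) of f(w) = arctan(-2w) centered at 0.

8*w^3/3 - 2*w

[w^0] = 0;  [w^1] = -2;  [w^2] = 0;  [w^3] = 8/3;  [w^4] = 0.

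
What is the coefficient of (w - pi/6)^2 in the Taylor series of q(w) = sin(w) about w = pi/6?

-1/4

[(w - pi/6)^0] = 1/2;  [(w - pi/6)^1] = sqrt(3)/2;  [(w - pi/6)^2] = -1/4.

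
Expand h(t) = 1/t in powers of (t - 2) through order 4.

Use the known series and substitute for the argument.
h(2) = 1/2
h′(2) = -1/4
h′′(2) = 1/4
h′′′(2) = -3/8
h^(4)(2) = 3/4

(t - 2)^4/32 - (t - 2)^3/16 + (t - 2)^2/8 - (t - 2)/4 + 1/2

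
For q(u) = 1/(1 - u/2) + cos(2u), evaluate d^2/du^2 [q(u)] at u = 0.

-7/2

Combine the two series term by term.
From the series, [u^2] q = -7/4; multiply by 2! = 2 to get -7/2.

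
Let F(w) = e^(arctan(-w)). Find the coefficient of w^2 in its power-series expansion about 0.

Substitute the inner expansion into the outer series and collect powers.
F(0) = 1
F′(0) = -1
F′′(0) = 1
So c_2 = F′′(0)/2! = 1/2.

1/2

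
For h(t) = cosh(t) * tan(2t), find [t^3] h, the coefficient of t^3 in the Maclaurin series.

11/3

Multiply the two series term by term and collect like powers.
h(0) = 0
h′(0) = 2
h′′(0) = 0
h′′′(0) = 22
Dividing each by k! gives the coefficients c_0, ..., c_3.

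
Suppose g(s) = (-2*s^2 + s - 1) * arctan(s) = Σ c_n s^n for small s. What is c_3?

Multiply each power in the prefactor through the base expansion.
g(0) = 0
g′(0) = -1
g′′(0) = 2
g′′′(0) = -10
So c_3 = g′′′(0)/3! = -5/3.

-5/3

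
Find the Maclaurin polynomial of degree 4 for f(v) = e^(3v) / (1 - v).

131*v^4/8 + 13*v^3 + 17*v^2/2 + 4*v + 1

Multiply the two series term by term and collect like powers.
f(0) = 1
f′(0) = 4
f′′(0) = 17
f′′′(0) = 78
f^(4)(0) = 393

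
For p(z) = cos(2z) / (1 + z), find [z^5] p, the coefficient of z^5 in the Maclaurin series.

1/3

Write out both Maclaurin series and multiply, keeping only the needed powers.
[z^0] = 1;  [z^1] = -1;  [z^2] = -1;  [z^3] = 1;  [z^4] = -1/3;  [z^5] = 1/3.
So c_5 = p^(5)(0)/5! = 1/3.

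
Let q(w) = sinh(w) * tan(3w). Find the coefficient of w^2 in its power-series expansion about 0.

Multiply the two series term by term and collect like powers.

3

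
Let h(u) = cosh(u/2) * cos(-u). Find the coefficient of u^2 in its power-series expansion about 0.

-3/8

Write out both Maclaurin series and multiply, keeping only the needed powers.
[u^0] = 1;  [u^1] = 0;  [u^2] = -3/8.
So c_2 = h′′(0)/2! = -3/8.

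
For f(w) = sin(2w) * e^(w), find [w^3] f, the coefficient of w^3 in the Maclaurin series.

Write out both Maclaurin series and multiply, keeping only the needed powers.
So c_3 = f′′′(0)/3! = -1/3.

-1/3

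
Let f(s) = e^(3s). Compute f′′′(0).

27

The coefficient of s^3 in the expansion is 9/2, so f′′′(0) = 3! * (9/2) = 27.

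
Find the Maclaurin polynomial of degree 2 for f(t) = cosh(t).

f(0) = 1
f′(0) = 0
f′′(0) = 1
Then c_k = f^(k)(0)/k! gives each Taylor coefficient.

t^2/2 + 1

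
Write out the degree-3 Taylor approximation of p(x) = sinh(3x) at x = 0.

9*x^3/2 + 3*x

p(0) = 0
p′(0) = 3
p′′(0) = 0
p′′′(0) = 27
The Taylor polynomial is Σ p^(k)(0)/k! · x^k.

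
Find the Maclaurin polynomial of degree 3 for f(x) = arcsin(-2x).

f(0) = 0
f′(0) = -2
f′′(0) = 0
f′′′(0) = -8

-4*x^3/3 - 2*x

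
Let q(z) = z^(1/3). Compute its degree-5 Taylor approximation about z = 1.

22*(z - 1)^5/729 - 10*(z - 1)^4/243 + 5*(z - 1)^3/81 - (z - 1)^2/9 + (z - 1)/3 + 1

Compute the successive derivatives at the expansion point and divide by k!.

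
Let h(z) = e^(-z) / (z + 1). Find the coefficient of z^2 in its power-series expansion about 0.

5/2

Expand 1/(denominator) as a geometric series and multiply by the numerator's series.
h(0) = 1
h′(0) = -2
h′′(0) = 5
Dividing each by k! gives the coefficients c_0, ..., c_2.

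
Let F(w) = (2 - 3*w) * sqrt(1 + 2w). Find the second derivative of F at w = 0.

Shift and add copies of the series according to the polynomial's terms.
The coefficient of w^2 in the expansion is -4, so F′′(0) = 2! * (-4) = -8.

-8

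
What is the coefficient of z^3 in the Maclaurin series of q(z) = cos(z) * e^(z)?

Write out both Maclaurin series and multiply, keeping only the needed powers.
[z^0] = 1;  [z^1] = 1;  [z^2] = 0;  [z^3] = -1/3.
So c_3 = q′′′(0)/3! = -1/3.

-1/3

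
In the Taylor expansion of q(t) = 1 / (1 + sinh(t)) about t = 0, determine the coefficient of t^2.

1

Write 1/(1+u) = 1 - u + u^2 - u^3 + ... and substitute the series for u.
[t^0] = 1;  [t^1] = -1;  [t^2] = 1.
So c_2 = q′′(0)/2! = 1.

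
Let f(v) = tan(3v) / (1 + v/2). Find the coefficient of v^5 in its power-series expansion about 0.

2787/80

Take the Cauchy product of the two expansions.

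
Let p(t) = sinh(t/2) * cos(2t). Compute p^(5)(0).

Take the Cauchy product of the two expansions.
From the series, [t^5] p = 1121/3840; multiply by 5! = 120 to get 1121/32.

1121/32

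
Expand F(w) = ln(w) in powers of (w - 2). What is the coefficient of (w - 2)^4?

F(2) = ln(2)
F′(2) = 1/2
F′′(2) = -1/4
F′′′(2) = 1/4
F^(4)(2) = -3/8

-1/64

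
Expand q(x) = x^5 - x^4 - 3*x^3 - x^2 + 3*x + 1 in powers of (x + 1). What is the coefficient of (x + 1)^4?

-6

Use the known series and substitute for the argument.
[(x + 1)^0] = -2;  [(x + 1)^1] = 5;  [(x + 1)^2] = -8;  [(x + 1)^3] = 11;  [(x + 1)^4] = -6.
So c_4 = q^(4)(-1)/4! = -6.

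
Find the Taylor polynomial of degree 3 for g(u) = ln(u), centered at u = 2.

(u - 2)^3/24 - (u - 2)^2/8 + (u - 2)/2 + ln(2)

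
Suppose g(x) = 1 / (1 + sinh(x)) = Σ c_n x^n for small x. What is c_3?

Expand as Σ (-1)^k u^k with u equal to the inner function's series.
g(0) = 1
g′(0) = -1
g′′(0) = 2
g′′′(0) = -7
Dividing each by k! gives the coefficients c_0, ..., c_3.

-7/6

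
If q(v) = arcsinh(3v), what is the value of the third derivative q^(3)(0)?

The coefficient of v^3 in the expansion is -9/2, so q′′′(0) = 3! * (-9/2) = -27.

-27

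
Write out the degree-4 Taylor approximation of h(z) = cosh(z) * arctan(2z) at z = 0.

-5*z^3/3 + 2*z

Write out both Maclaurin series and multiply, keeping only the needed powers.
h(0) = 0
h′(0) = 2
h′′(0) = 0
h′′′(0) = -10
h^(4)(0) = 0
The Taylor polynomial is Σ h^(k)(0)/k! · z^k.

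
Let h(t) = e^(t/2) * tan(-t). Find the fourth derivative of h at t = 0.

-9/2

Expand each factor separately, then convolve coefficients.
The coefficient of t^4 in the expansion is -3/16, so h^(4)(0) = 4! * (-3/16) = -9/2.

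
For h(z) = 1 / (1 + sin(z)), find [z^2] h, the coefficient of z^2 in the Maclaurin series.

Expand as Σ (-1)^k u^k with u equal to the inner function's series.
[z^0] = 1;  [z^1] = -1;  [z^2] = 1.

1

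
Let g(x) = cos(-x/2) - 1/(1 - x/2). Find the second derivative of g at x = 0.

-3/4

Add the two expansions coefficient-wise.
From the series, [x^2] g = -3/8; multiply by 2! = 2 to get -3/4.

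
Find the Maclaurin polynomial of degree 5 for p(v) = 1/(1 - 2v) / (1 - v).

63*v^5 + 31*v^4 + 15*v^3 + 7*v^2 + 3*v + 1

Take the Cauchy product of the two expansions.
p(0) = 1
p′(0) = 3
p′′(0) = 14
p′′′(0) = 90
p^(4)(0) = 744
p^(5)(0) = 7560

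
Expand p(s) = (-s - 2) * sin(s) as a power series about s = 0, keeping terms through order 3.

s^3/3 - s^2 - 2*s

Distribute the polynomial across the series and collect like powers.
p(0) = 0
p′(0) = -2
p′′(0) = -2
p′′′(0) = 2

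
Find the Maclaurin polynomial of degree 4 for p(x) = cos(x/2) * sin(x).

-7*x^3/24 + x

Expand each factor separately, then convolve coefficients.
[x^0] = 0;  [x^1] = 1;  [x^2] = 0;  [x^3] = -7/24;  [x^4] = 0.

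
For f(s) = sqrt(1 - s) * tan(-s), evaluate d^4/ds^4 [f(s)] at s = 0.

11/2

Multiply the two series term by term and collect like powers.
From the series, [s^4] f = 11/48; multiply by 4! = 24 to get 11/2.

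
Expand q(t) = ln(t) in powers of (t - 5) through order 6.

-(t - 5)^6/93750 + (t - 5)^5/15625 - (t - 5)^4/2500 + (t - 5)^3/375 - (t - 5)^2/50 + (t - 5)/5 + ln(5)

Compute the successive derivatives at the expansion point and divide by k!.
q(5) = ln(5)
q′(5) = 1/5
q′′(5) = -1/25
q′′′(5) = 2/125
q^(4)(5) = -6/625
q^(5)(5) = 24/3125
q^(6)(5) = -24/3125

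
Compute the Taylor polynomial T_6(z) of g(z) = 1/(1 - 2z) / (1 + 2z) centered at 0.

64*z^6 + 16*z^4 + 4*z^2 + 1

Take the Cauchy product of the two expansions.
g(0) = 1
g′(0) = 0
g′′(0) = 8
g′′′(0) = 0
g^(4)(0) = 384
g^(5)(0) = 0
g^(6)(0) = 46080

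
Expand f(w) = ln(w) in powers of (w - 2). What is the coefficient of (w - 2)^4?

f(2) = ln(2)
f′(2) = 1/2
f′′(2) = -1/4
f′′′(2) = 1/4
f^(4)(2) = -3/8

-1/64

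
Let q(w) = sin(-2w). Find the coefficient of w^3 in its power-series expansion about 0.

4/3

[w^0] = 0;  [w^1] = -2;  [w^2] = 0;  [w^3] = 4/3.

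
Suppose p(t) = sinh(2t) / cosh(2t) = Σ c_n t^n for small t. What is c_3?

-8/3

Divide the numerator series by the denominator series (power-series long division).
p(0) = 0
p′(0) = 2
p′′(0) = 0
p′′′(0) = -16
So c_3 = p′′′(0)/3! = -8/3.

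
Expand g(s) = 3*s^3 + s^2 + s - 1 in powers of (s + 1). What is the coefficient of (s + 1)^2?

g(-1) = -4
g′(-1) = 8
g′′(-1) = -16
So c_2 = g′′(-1)/2! = -8.

-8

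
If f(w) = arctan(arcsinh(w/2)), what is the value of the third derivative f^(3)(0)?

-3/8

Let u equal the inner series; expand the outer function in u and truncate.
The coefficient of w^3 in the expansion is -1/16, so f′′′(0) = 3! * (-1/16) = -3/8.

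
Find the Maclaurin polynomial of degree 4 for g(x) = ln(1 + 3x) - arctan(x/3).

Expand each term separately and add.
g(0) = 0
g′(0) = 8/3
g′′(0) = -9
g′′′(0) = 1460/27
g^(4)(0) = -486
Then c_k = g^(k)(0)/k! gives each Taylor coefficient.

-81*x^4/4 + 730*x^3/81 - 9*x^2/2 + 8*x/3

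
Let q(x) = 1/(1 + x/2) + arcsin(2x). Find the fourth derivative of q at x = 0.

3/2

Add the two expansions coefficient-wise.
From the series, [x^4] q = 1/16; multiply by 4! = 24 to get 3/2.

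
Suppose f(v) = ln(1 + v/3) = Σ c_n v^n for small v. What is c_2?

f(0) = 0
f′(0) = 1/3
f′′(0) = -1/9
Dividing each by k! gives the coefficients c_0, ..., c_2.

-1/18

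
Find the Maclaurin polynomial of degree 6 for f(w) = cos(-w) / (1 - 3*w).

Expand 1/(denominator) as a geometric series and multiply by the numerator's series.
f(0) = 1
f′(0) = 3
f′′(0) = 17
f′′′(0) = 153
f^(4)(0) = 1837
f^(5)(0) = 27555
f^(6)(0) = 495989

495989*w^6/720 + 1837*w^5/8 + 1837*w^4/24 + 51*w^3/2 + 17*w^2/2 + 3*w + 1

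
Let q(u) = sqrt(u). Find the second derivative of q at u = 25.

Apply the Taylor formula c_k = f^(k)(a)/k!.
The coefficient of (u - 25)^2 in the expansion is -1/1000, so q′′(25) = 2! * (-1/1000) = -1/500.

-1/500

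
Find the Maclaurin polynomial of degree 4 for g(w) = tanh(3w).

-9*w^3 + 3*w

g(0) = 0
g′(0) = 3
g′′(0) = 0
g′′′(0) = -54
g^(4)(0) = 0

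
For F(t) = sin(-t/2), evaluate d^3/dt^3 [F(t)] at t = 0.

Use the known series and substitute for the argument.
The coefficient of t^3 in the expansion is 1/48, so F′′′(0) = 3! * (1/48) = 1/8.

1/8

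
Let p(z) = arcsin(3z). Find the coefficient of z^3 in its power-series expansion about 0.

Use the known series and substitute for the argument.
[z^0] = 0;  [z^1] = 3;  [z^2] = 0;  [z^3] = 9/2.

9/2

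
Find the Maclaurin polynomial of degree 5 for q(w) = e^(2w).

[w^0] = 1;  [w^1] = 2;  [w^2] = 2;  [w^3] = 4/3;  [w^4] = 2/3;  [w^5] = 4/15.

4*w^5/15 + 2*w^4/3 + 4*w^3/3 + 2*w^2 + 2*w + 1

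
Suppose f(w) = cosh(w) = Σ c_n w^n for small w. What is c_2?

1/2

f(0) = 1
f′(0) = 0
f′′(0) = 1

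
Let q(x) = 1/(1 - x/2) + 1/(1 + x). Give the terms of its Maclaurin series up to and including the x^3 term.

Expand each term separately and add.
q(0) = 2
q′(0) = -1/2
q′′(0) = 5/2
q′′′(0) = -21/4

-7*x^3/8 + 5*x^2/4 - x/2 + 2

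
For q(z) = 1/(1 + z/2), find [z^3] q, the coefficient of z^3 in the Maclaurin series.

[z^0] = 1;  [z^1] = -1/2;  [z^2] = 1/4;  [z^3] = -1/8.

-1/8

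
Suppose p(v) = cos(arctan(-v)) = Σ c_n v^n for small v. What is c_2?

Substitute the inner expansion into the outer series and collect powers.

-1/2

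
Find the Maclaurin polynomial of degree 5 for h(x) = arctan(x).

x^5/5 - x^3/3 + x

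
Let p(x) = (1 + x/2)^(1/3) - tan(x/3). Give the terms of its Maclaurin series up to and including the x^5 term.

23*x^5/58320 - 5*x^4/1944 - x^3/216 - x^2/36 - x/6 + 1

Expand each term separately and add.
p(0) = 1
p′(0) = -1/6
p′′(0) = -1/18
p′′′(0) = -1/36
p^(4)(0) = -5/81
p^(5)(0) = 23/486
Dividing each by k! gives the coefficients c_0, ..., c_5.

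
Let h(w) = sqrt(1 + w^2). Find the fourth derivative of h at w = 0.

The coefficient of w^4 in the expansion is -1/8, so h^(4)(0) = 4! * (-1/8) = -3.

-3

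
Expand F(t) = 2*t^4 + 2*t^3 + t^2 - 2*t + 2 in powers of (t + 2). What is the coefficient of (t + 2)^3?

-14

Compute the successive derivatives at the expansion point and divide by k!.
F(-2) = 26
F′(-2) = -46
F′′(-2) = 74
F′′′(-2) = -84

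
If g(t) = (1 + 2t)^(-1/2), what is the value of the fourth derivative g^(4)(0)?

105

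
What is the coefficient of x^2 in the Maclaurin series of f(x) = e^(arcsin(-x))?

Compose series: expand the inner function first, then feed it into the outer expansion.
f(0) = 1
f′(0) = -1
f′′(0) = 1
The Taylor polynomial is Σ f^(k)(0)/k! · x^k.

1/2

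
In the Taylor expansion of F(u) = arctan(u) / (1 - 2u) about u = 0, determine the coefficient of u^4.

22/3

Multiply the two series term by term and collect like powers.
F(0) = 0
F′(0) = 1
F′′(0) = 4
F′′′(0) = 22
F^(4)(0) = 176
The Taylor polynomial is Σ F^(k)(0)/k! · u^k.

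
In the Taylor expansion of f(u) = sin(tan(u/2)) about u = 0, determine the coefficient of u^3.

1/48

Substitute the inner expansion into the outer series and collect powers.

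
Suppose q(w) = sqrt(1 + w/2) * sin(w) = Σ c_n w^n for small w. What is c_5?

Multiply the two series term by term and collect like powers.
q(0) = 0
q′(0) = 1
q′′(0) = 1/2
q′′′(0) = -19/16
q^(4)(0) = -13/16
q^(5)(0) = 341/256
So c_5 = q^(5)(0)/5! = 341/30720.

341/30720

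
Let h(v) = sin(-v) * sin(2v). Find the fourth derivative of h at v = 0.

Expand each factor separately, then convolve coefficients.
The coefficient of v^4 in the expansion is 5/3, so h^(4)(0) = 4! * (5/3) = 40.

40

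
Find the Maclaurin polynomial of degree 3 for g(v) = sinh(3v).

Differentiate repeatedly and evaluate at the center.
[v^0] = 0;  [v^1] = 3;  [v^2] = 0;  [v^3] = 9/2.

9*v^3/2 + 3*v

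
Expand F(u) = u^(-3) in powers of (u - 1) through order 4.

15*(u - 1)^4 - 10*(u - 1)^3 + 6*(u - 1)^2 - 3*(u - 1) + 1

Apply the Taylor formula c_k = f^(k)(a)/k!.
F(1) = 1
F′(1) = -3
F′′(1) = 12
F′′′(1) = -60
F^(4)(1) = 360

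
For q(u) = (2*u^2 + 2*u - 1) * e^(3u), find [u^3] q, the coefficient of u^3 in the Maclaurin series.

21/2

Shift and add copies of the series according to the polynomial's terms.
q(0) = -1
q′(0) = -1
q′′(0) = 7
q′′′(0) = 63
Then c_k = q^(k)(0)/k! gives each Taylor coefficient.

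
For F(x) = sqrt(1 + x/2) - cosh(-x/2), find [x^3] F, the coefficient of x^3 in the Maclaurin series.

Expand each term separately and add.
[x^0] = 0;  [x^1] = 1/4;  [x^2] = -5/32;  [x^3] = 1/128.

1/128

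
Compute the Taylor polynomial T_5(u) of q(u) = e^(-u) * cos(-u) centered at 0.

Expand each factor separately, then convolve coefficients.
q(0) = 1
q′(0) = -1
q′′(0) = 0
q′′′(0) = 2
q^(4)(0) = -4
q^(5)(0) = 4
The Taylor polynomial is Σ q^(k)(0)/k! · u^k.

u^5/30 - u^4/6 + u^3/3 - u + 1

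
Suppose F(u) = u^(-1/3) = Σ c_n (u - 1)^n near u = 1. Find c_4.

Compute the successive derivatives at the expansion point and divide by k!.
F(1) = 1
F′(1) = -1/3
F′′(1) = 4/9
F′′′(1) = -28/27
F^(4)(1) = 280/81
Then c_k = F^(k)(1)/k! gives each Taylor coefficient.

35/243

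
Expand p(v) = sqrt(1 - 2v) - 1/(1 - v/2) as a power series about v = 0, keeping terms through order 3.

Combine the two series term by term.
p(0) = 0
p′(0) = -3/2
p′′(0) = -3/2
p′′′(0) = -15/4

-5*v^3/8 - 3*v^2/4 - 3*v/2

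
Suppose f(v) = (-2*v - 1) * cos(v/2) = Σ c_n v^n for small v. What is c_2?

1/8

Distribute the polynomial across the series and collect like powers.
f(0) = -1
f′(0) = -2
f′′(0) = 1/4
So c_2 = f′′(0)/2! = 1/8.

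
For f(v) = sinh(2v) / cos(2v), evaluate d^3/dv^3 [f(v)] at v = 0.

Invert the denominator's series and multiply.
The coefficient of v^3 in the expansion is 16/3, so f′′′(0) = 3! * (16/3) = 32.

32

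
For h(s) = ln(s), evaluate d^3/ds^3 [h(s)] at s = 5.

The coefficient of (s - 5)^3 in the expansion is 1/375, so h′′′(5) = 3! * (1/375) = 2/125.

2/125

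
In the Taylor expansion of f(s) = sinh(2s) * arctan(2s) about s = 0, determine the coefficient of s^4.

-8/3

Expand each factor separately, then convolve coefficients.
f(0) = 0
f′(0) = 0
f′′(0) = 8
f′′′(0) = 0
f^(4)(0) = -64
So c_4 = f^(4)(0)/4! = -8/3.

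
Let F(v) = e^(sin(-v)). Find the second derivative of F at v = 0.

Substitute the inner expansion into the outer series and collect powers.
The coefficient of v^2 in the expansion is 1/2, so F′′(0) = 2! * (1/2) = 1.

1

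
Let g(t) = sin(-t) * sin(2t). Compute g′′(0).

Multiply the two series term by term and collect like powers.
The coefficient of t^2 in the expansion is -2, so g′′(0) = 2! * (-2) = -4.

-4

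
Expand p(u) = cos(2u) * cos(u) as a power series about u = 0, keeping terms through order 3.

1 - 5*u^2/2

Expand each factor separately, then convolve coefficients.
p(0) = 1
p′(0) = 0
p′′(0) = -5
p′′′(0) = 0
Dividing each by k! gives the coefficients c_0, ..., c_3.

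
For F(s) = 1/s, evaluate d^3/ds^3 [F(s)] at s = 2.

The coefficient of (s - 2)^3 in the expansion is -1/16, so F′′′(2) = 3! * (-1/16) = -3/8.

-3/8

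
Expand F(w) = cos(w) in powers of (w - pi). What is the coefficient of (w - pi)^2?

[(w - pi)^0] = -1;  [(w - pi)^1] = 0;  [(w - pi)^2] = 1/2.
So c_2 = F′′(pi)/2! = 1/2.

1/2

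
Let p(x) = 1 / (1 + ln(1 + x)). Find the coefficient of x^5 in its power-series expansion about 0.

Use the geometric series for the reciprocal, then substitute.

-347/60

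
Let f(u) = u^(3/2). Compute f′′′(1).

-3/8

Use the known series and substitute for the argument.
The coefficient of (u - 1)^3 in the expansion is -1/16, so f′′′(1) = 3! * (-1/16) = -3/8.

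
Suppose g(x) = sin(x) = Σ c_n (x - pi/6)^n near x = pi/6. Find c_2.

[(x - pi/6)^0] = 1/2;  [(x - pi/6)^1] = sqrt(3)/2;  [(x - pi/6)^2] = -1/4.

-1/4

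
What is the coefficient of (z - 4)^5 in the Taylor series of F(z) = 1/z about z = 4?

[(z - 4)^0] = 1/4;  [(z - 4)^1] = -1/16;  [(z - 4)^2] = 1/64;  [(z - 4)^3] = -1/256;  [(z - 4)^4] = 1/1024;  [(z - 4)^5] = -1/4096.

-1/4096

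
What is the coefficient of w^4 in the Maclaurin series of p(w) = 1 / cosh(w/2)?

Invert the denominator's series and multiply.
p(0) = 1
p′(0) = 0
p′′(0) = -1/4
p′′′(0) = 0
p^(4)(0) = 5/16

5/384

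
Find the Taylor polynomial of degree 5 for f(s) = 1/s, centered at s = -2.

Apply the Taylor formula c_k = f^(k)(a)/k!.

-(s + 2)^5/64 - (s + 2)^4/32 - (s + 2)^3/16 - (s + 2)^2/8 - (s + 2)/4 - 1/2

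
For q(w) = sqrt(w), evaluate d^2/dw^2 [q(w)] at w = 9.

-1/108

The coefficient of (w - 9)^2 in the expansion is -1/216, so q′′(9) = 2! * (-1/216) = -1/108.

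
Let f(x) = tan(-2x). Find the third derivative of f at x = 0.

The coefficient of x^3 in the expansion is -8/3, so f′′′(0) = 3! * (-8/3) = -16.

-16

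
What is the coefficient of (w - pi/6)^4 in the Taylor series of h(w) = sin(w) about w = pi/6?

1/48

Apply the Taylor formula c_k = f^(k)(a)/k!.
[(w - pi/6)^0] = 1/2;  [(w - pi/6)^1] = sqrt(3)/2;  [(w - pi/6)^2] = -1/4;  [(w - pi/6)^3] = -sqrt(3)/12;  [(w - pi/6)^4] = 1/48.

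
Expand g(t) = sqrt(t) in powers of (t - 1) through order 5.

g(1) = 1
g′(1) = 1/2
g′′(1) = -1/4
g′′′(1) = 3/8
g^(4)(1) = -15/16
g^(5)(1) = 105/32

7*(t - 1)^5/256 - 5*(t - 1)^4/128 + (t - 1)^3/16 - (t - 1)^2/8 + (t - 1)/2 + 1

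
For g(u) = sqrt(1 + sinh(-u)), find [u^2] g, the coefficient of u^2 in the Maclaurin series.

-1/8

Plug the Maclaurin series of the inner function into that of the outer and collect terms.
g(0) = 1
g′(0) = -1/2
g′′(0) = -1/4
Dividing each by k! gives the coefficients c_0, ..., c_2.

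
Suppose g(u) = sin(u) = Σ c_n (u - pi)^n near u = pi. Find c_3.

Compute the successive derivatives at the expansion point and divide by k!.
g(pi) = 0
g′(pi) = -1
g′′(pi) = 0
g′′′(pi) = 1
Then c_k = g^(k)(pi)/k! gives each Taylor coefficient.

1/6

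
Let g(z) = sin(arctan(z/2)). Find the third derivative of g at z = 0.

-3/8

Compose series: expand the inner function first, then feed it into the outer expansion.
The coefficient of z^3 in the expansion is -1/16, so g′′′(0) = 3! * (-1/16) = -3/8.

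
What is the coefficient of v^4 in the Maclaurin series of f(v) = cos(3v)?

27/8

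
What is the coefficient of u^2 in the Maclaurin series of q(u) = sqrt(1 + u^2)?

Compute the successive derivatives at the expansion point and divide by k!.
q(0) = 1
q′(0) = 0
q′′(0) = 1
So c_2 = q′′(0)/2! = 1/2.

1/2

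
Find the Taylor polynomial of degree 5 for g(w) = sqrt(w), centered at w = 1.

7*(w - 1)^5/256 - 5*(w - 1)^4/128 + (w - 1)^3/16 - (w - 1)^2/8 + (w - 1)/2 + 1

g(1) = 1
g′(1) = 1/2
g′′(1) = -1/4
g′′′(1) = 3/8
g^(4)(1) = -15/16
g^(5)(1) = 105/32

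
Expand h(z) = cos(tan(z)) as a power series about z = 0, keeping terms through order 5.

Plug the Maclaurin series of the inner function into that of the outer and collect terms.
h(0) = 1
h′(0) = 0
h′′(0) = -1
h′′′(0) = 0
h^(4)(0) = -7
h^(5)(0) = 0

-7*z^4/24 - z^2/2 + 1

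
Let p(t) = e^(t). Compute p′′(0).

Compute the successive derivatives at the expansion point and divide by k!.
The coefficient of t^2 in the expansion is 1/2, so p′′(0) = 2! * (1/2) = 1.

1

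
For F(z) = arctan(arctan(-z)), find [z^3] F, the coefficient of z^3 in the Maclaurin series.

Substitute the inner expansion into the outer series and collect powers.
F(0) = 0
F′(0) = -1
F′′(0) = 0
F′′′(0) = 4

2/3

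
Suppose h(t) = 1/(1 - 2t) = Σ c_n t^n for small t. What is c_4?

[t^0] = 1;  [t^1] = 2;  [t^2] = 4;  [t^3] = 8;  [t^4] = 16.

16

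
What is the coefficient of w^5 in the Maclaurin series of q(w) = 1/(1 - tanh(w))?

2/15

Compose series: expand the inner function first, then feed it into the outer expansion.
q(0) = 1
q′(0) = 1
q′′(0) = 2
q′′′(0) = 4
q^(4)(0) = 8
q^(5)(0) = 16
So c_5 = q^(5)(0)/5! = 2/15.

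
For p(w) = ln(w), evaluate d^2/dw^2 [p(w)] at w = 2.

The coefficient of (w - 2)^2 in the expansion is -1/8, so p′′(2) = 2! * (-1/8) = -1/4.

-1/4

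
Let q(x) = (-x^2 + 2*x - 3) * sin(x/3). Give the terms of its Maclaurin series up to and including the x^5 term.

59*x^5/9720 - x^4/81 - 17*x^3/54 + 2*x^2/3 - x

Distribute the polynomial across the series and collect like powers.
q(0) = 0
q′(0) = -1
q′′(0) = 4/3
q′′′(0) = -17/9
q^(4)(0) = -8/27
q^(5)(0) = 59/81
Then c_k = q^(k)(0)/k! gives each Taylor coefficient.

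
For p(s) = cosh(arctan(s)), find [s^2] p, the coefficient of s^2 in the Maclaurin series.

1/2

Plug the Maclaurin series of the inner function into that of the outer and collect terms.
[s^0] = 1;  [s^1] = 0;  [s^2] = 1/2.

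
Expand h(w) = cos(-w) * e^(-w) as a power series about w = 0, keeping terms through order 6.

w^5/30 - w^4/6 + w^3/3 - w + 1

Take the Cauchy product of the two expansions.
h(0) = 1
h′(0) = -1
h′′(0) = 0
h′′′(0) = 2
h^(4)(0) = -4
h^(5)(0) = 4
h^(6)(0) = 0
Then c_k = h^(k)(0)/k! gives each Taylor coefficient.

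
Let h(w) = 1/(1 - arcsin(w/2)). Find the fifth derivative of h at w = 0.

189/32

Substitute the inner expansion into the outer series and collect powers.
The coefficient of w^5 in the expansion is 63/1280, so h^(5)(0) = 5! * (63/1280) = 189/32.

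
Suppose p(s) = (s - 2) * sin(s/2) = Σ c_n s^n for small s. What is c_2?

Shift and add copies of the series according to the polynomial's terms.
p(0) = 0
p′(0) = -1
p′′(0) = 1
So c_2 = p′′(0)/2! = 1/2.

1/2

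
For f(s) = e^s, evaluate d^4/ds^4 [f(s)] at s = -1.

The coefficient of (s + 1)^4 in the expansion is e^(-1)/24, so f^(4)(-1) = 4! * (e^(-1)/24) = e^(-1).

e^(-1)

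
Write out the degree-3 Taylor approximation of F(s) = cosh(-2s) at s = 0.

2*s^2 + 1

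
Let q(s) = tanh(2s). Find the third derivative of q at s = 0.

-16

The coefficient of s^3 in the expansion is -8/3, so q′′′(0) = 3! * (-8/3) = -16.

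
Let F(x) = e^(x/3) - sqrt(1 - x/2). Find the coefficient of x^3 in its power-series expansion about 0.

Add the two expansions coefficient-wise.
So c_3 = F′′′(0)/3! = 145/10368.

145/10368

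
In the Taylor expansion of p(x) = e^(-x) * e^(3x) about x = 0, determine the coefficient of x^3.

4/3

Multiply the two series term by term and collect like powers.
p(0) = 1
p′(0) = 2
p′′(0) = 4
p′′′(0) = 8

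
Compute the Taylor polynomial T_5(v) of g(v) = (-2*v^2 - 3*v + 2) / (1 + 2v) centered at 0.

-96*v^5 + 48*v^4 - 24*v^3 + 12*v^2 - 7*v + 2

Distribute the polynomial across the series and collect like powers.
[v^0] = 2;  [v^1] = -7;  [v^2] = 12;  [v^3] = -24;  [v^4] = 48;  [v^5] = -96.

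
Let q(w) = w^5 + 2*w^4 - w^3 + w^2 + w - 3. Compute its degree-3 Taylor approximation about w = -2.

23*(w + 2)^3 - 25*(w + 2)^2 + (w + 2) + 7

Use the known series and substitute for the argument.
q(-2) = 7
q′(-2) = 1
q′′(-2) = -50
q′′′(-2) = 138
Dividing each by k! gives the coefficients c_0, ..., c_3.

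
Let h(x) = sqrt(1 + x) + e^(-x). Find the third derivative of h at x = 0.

-5/8

Add the two expansions coefficient-wise.
The coefficient of x^3 in the expansion is -5/48, so h′′′(0) = 3! * (-5/48) = -5/8.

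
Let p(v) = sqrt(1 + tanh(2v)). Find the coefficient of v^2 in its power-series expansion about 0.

-1/2

Let u equal the inner series; expand the outer function in u and truncate.
p(0) = 1
p′(0) = 1
p′′(0) = -1
The Taylor polynomial is Σ p^(k)(0)/k! · v^k.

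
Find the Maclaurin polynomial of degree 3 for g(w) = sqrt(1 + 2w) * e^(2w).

Expand each factor separately, then convolve coefficients.

17*w^3/6 + 7*w^2/2 + 3*w + 1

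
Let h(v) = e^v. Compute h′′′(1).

The coefficient of (v - 1)^3 in the expansion is e/6, so h′′′(1) = 3! * (e/6) = e.

e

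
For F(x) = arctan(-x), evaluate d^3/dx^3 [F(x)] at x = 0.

2

The coefficient of x^3 in the expansion is 1/3, so F′′′(0) = 3! * (1/3) = 2.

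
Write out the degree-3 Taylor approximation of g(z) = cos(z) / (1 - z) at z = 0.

Write out both Maclaurin series and multiply, keeping only the needed powers.
[z^0] = 1;  [z^1] = 1;  [z^2] = 1/2;  [z^3] = 1/2.

z^3/2 + z^2/2 + z + 1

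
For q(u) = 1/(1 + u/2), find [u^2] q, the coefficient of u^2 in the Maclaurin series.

1/4

Apply the Taylor formula c_k = f^(k)(a)/k!.
[u^0] = 1;  [u^1] = -1/2;  [u^2] = 1/4.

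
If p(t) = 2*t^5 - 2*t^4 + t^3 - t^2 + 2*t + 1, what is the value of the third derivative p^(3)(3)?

942

From the series, [(t - 3)^3] p = 157; multiply by 3! = 6 to get 942.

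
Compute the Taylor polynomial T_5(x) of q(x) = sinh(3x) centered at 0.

81*x^5/40 + 9*x^3/2 + 3*x

q(0) = 0
q′(0) = 3
q′′(0) = 0
q′′′(0) = 27
q^(4)(0) = 0
q^(5)(0) = 243
The Taylor polynomial is Σ q^(k)(0)/k! · x^k.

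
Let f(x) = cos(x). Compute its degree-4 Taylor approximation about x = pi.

f(pi) = -1
f′(pi) = 0
f′′(pi) = 1
f′′′(pi) = 0
f^(4)(pi) = -1

-(x - pi)^4/24 + (x - pi)^2/2 - 1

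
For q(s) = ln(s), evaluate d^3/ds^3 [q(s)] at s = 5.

2/125

Apply the Taylor formula c_k = f^(k)(a)/k!.
The coefficient of (s - 5)^3 in the expansion is 1/375, so q′′′(5) = 3! * (1/375) = 2/125.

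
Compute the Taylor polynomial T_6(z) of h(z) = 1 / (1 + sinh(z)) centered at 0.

77*z^6/45 - 181*z^5/120 + 4*z^4/3 - 7*z^3/6 + z^2 - z + 1

Use the geometric series for the reciprocal, then substitute.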